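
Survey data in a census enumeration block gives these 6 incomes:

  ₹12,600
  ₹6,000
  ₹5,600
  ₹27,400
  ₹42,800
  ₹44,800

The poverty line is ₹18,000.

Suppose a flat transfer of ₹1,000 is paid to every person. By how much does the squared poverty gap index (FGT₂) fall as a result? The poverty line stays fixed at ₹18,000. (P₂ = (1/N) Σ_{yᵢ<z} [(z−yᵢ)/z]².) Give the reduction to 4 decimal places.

0.0291

Before: below the line — ₹5,600, ₹6,000, ₹12,600; squared poverty gap index (FGT₂) = 0.168169.
After the ₹1,000 transfer: below the line — ₹6,600, ₹7,000, ₹13,600; squared poverty gap index (FGT₂) = 0.139053.
Reduction = 0.168169 − 0.139053 = 0.0291.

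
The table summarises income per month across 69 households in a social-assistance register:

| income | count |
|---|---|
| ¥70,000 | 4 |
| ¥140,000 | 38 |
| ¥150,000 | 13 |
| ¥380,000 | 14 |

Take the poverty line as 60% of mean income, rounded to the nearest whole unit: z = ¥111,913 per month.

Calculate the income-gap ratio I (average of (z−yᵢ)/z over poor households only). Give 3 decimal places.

Poor units: 4×¥70,000 (q = 4 of N = 69).
Relative gaps: 0.3745 (×4); sum = 1.498057.
The income-gap ratio divides by q (the poor only): 1.498057 / 4 = 0.375.

0.375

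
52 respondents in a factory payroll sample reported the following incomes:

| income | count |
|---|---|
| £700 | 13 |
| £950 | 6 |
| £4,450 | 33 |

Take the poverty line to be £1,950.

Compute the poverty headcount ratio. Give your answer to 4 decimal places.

19 of the 52 respondents have income below £1,950.
H = 19/52 = 0.3654.

0.3654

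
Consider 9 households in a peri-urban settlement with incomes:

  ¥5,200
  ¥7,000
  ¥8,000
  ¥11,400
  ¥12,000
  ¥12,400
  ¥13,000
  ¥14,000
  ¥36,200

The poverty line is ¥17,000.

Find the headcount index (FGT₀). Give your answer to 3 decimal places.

8 of the 9 households have income below ¥17,000.
H = 8/9 = 0.889.

0.889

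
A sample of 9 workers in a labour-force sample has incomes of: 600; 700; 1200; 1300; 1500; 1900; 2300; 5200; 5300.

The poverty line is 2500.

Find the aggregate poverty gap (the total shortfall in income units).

8000

Incomes under z: 600, 700, 1200, 1300, 1500, 1900, 2300 (q = 7 of N = 9).
Individual gaps: 2500−600 = 1900; 2500−700 = 1800; 2500−1200 = 1300; 2500−1300 = 1200; 2500−1500 = 1000; 2500−1900 = 600; 2500−2300 = 200.
Aggregate gap = 8000.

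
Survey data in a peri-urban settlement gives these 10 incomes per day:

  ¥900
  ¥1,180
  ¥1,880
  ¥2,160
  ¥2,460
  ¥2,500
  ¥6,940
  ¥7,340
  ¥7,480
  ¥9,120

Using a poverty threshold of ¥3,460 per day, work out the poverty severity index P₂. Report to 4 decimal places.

0.1492

Below z: ¥900, ¥1,180, ¥1,880, ¥2,160, ¥2,460, ¥2,500 (q = 6 of N = 10).
Gap ratios (z−y)/z: (3460−900)/3460 = 0.7399; (3460−1180)/3460 = 0.6590; (3460−1880)/3460 = 0.4566; (3460−2160)/3460 = 0.3757; (3460−2460)/3460 = 0.2890; (3460−2500)/3460 = 0.2775.
Squared: 0.5474; 0.4342; 0.2085; 0.1412; 0.0835; 0.0770.
Sum = 1.491864; P₂ = 1.491864 / 10 = 0.1492.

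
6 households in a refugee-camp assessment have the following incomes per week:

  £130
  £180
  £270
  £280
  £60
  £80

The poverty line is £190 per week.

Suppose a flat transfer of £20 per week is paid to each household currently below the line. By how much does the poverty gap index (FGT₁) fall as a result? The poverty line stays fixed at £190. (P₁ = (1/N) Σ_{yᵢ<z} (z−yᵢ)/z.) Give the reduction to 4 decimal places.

Before: below the line — £60, £80, £130, £180; poverty gap index (FGT₁) = 0.271930.
After the £20 transfer: below the line — £80, £100, £150; poverty gap index (FGT₁) = 0.210526.
Reduction = 0.271930 − 0.210526 = 0.0614.

0.0614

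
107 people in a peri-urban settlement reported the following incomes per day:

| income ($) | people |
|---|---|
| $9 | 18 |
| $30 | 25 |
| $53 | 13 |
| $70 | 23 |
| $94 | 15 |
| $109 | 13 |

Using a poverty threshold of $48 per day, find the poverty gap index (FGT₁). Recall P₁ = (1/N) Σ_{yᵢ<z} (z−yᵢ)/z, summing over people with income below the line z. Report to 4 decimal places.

Incomes under z: 18×$9, 25×$30 (q = 43 of N = 107).
Gap ratios (z−y)/z: (48−9)/48 = 0.8125 (×18); (48−30)/48 = 0.3750 (×25).
Sum of shortfalls = 24.000000; P₁ averages over all N: 24.000000 / 107 = 0.2243.

0.2243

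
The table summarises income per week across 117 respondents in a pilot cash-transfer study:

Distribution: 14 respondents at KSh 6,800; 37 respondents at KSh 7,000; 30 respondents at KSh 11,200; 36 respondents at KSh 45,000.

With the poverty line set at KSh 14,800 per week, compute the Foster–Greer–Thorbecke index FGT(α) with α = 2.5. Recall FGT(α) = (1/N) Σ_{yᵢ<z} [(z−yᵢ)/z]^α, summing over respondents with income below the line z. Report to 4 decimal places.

Poor units: 14×KSh 6,800, 37×KSh 7,000, 30×KSh 11,200 (q = 81 of N = 117).
Shortfall ratios: (14800−6800)/14800 = 0.5405 (×14); (14800−7000)/14800 = 0.5270 (×37); (14800−11200)/14800 = 0.2432 (×30).
Raised to α = 2.5: 0.21482 (×14); 0.20164 (×37); 0.02918 (×30).
Sum = 11.343661; FGT(2.5) = 11.343661 / 117 = 0.0970.

0.0970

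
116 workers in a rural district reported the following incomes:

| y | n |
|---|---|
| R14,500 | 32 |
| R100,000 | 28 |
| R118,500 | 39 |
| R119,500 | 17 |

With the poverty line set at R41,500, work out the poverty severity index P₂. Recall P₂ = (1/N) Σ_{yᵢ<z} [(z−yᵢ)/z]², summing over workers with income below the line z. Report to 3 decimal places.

Below z: 32×R14,500 (q = 32 of N = 116).
Shortfall ratios: (41500−14500)/41500 = 0.6506 (×32).
Squared: 0.4233 (×32).
Sum = 13.545072; P₂ = 13.545072 / 116 = 0.117.

0.117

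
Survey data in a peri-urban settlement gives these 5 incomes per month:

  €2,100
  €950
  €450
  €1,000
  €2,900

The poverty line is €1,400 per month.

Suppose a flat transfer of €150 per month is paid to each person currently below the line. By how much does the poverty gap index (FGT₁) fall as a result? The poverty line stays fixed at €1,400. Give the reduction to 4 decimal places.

Before: below the line — €450, €950, €1,000; poverty gap index (FGT₁) = 0.257143.
After the €150 transfer: below the line — €600, €1,100, €1,150; poverty gap index (FGT₁) = 0.192857.
Reduction = 0.257143 − 0.192857 = 0.0643.

0.0643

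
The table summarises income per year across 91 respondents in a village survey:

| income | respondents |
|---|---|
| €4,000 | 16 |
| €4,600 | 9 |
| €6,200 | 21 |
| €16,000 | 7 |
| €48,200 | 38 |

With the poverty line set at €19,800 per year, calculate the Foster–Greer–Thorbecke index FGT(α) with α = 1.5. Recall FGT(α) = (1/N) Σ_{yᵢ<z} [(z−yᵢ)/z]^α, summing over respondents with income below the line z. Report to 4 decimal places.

0.3297

Incomes under z: 16×€4,000, 9×€4,600, 21×€6,200, 7×€16,000 (q = 53 of N = 91).
Shortfall ratios: (19800−4000)/19800 = 0.7980 (×16); (19800−4600)/19800 = 0.7677 (×9); (19800−6200)/19800 = 0.6869 (×21); (19800−16000)/19800 = 0.1919 (×7).
Raised to α = 1.5: 0.71283 (×16); 0.67262 (×9); 0.56926 (×21); 0.08408 (×7).
Sum = 30.001876; FGT(1.5) = 30.001876 / 91 = 0.3297.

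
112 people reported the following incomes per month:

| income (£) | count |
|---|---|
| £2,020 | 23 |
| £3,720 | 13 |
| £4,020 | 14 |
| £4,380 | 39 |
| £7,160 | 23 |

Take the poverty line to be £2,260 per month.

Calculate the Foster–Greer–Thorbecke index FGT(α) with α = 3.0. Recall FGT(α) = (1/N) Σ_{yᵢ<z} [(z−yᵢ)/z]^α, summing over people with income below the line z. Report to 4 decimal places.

Below the line: 23×£2,020 (q = 23 of N = 112).
Normalized shortfalls: (2260−2020)/2260 = 0.1062 (×23).
Raised to α = 3.0: 0.00120 (×23).
Sum = 0.027545; FGT(3.0) = 0.027545 / 112 = 0.0002.

0.0002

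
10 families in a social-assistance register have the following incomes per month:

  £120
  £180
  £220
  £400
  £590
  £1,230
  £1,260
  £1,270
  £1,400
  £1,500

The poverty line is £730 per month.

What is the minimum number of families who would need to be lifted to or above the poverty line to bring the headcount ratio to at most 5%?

5

5 of the 10 families are poor, so H = 5/10 = 0.500.
A headcount ratio of at most 5% allows at most ⌊0.05 × 10⌋ = 0 poor families.
So at least 5 − 0 = 5 must be lifted.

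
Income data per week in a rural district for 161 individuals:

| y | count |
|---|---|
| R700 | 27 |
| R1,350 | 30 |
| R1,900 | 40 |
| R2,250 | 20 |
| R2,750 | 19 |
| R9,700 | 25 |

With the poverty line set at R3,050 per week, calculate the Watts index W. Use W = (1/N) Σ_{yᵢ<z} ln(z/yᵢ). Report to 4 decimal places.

Below z: 27×R700, 30×R1,350, 40×R1,900, 20×R2,250, 19×R2,750 (q = 136 of N = 161).
Log shortfalls: ln(3050/700) = 1.4718 (×27); ln(3050/1350) = 0.8150 (×30); ln(3050/1900) = 0.4733 (×40); ln(3050/2250) = 0.3042 (×20); ln(3050/2750) = 0.1035 (×19).
W = 91.173165 / 161 = 0.5663.

0.5663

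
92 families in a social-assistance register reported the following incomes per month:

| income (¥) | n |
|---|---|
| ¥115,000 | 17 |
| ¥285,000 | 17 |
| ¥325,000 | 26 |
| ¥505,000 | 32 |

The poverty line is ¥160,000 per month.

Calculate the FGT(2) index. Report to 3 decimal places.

Incomes under z: 17×¥115,000 (q = 17 of N = 92).
Relative gaps: (160000−115000)/160000 = 0.2812 (×17).
Squared: 0.0791 (×17).
Sum = 1.344727; P₂ = 1.344727 / 92 = 0.015.

0.015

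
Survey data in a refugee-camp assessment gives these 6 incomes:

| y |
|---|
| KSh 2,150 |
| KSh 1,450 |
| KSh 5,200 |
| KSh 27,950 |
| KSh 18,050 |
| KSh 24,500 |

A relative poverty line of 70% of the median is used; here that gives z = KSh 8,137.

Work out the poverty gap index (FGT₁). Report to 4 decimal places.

Poor units: KSh 1,450, KSh 2,150, KSh 5,200 (q = 3 of N = 6).
Normalized shortfalls: (8137−1450)/8137 = 0.8218; (8137−2150)/8137 = 0.7358; (8137−5200)/8137 = 0.3609.
Σ = 1.918520. Dividing by the full population N = 6 gives P₁ = 0.3198.

0.3198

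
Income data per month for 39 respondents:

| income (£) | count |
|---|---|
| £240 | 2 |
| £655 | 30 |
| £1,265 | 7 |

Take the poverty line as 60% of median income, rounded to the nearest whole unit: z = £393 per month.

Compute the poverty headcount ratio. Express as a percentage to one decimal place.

5.1%

2 of the 39 respondents have income below £393.
H = 2/39 = 5.1%.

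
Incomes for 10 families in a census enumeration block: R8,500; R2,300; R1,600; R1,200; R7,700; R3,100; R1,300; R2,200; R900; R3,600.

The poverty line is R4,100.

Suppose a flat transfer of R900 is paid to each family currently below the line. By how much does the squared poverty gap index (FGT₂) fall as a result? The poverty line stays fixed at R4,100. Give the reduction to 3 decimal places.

Before: below the line — R900, R1,200, R1,300, R1,600, R2,200, R2,300, R3,100, R3,600; squared poverty gap index (FGT₂) = 0.24295.
After the R900 transfer: below the line — R1,800, R2,100, R2,200, R2,500, R3,100, R3,200, R4,000; squared poverty gap index (FGT₂) = 0.10280.
Reduction = 0.24295 − 0.10280 = 0.140.

0.140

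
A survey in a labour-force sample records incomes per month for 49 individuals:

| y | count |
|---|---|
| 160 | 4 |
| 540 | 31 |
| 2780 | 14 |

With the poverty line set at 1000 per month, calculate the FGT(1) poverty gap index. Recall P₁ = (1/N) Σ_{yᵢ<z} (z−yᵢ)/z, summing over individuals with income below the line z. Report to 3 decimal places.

0.360

Incomes under z: 4×160, 31×540 (q = 35 of N = 49).
Gap ratios (z−y)/z: (1000−160)/1000 = 0.8400 (×4); (1000−540)/1000 = 0.4600 (×31).
Sum of shortfalls = 17.620000; P₁ averages over all N: 17.620000 / 49 = 0.360.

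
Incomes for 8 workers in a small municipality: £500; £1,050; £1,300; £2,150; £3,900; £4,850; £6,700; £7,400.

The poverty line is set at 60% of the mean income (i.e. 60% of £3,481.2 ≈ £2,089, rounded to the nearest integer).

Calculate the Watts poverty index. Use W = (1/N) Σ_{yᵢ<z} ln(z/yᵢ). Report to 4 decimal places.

0.3240

Poor units: £500, £1,050, £1,300 (q = 3 of N = 8).
Log gaps: ln(2089/500) = 1.4298; ln(2089/1050) = 0.6879; ln(2089/1300) = 0.4743.
W = 2.592049 / 8 = 0.3240.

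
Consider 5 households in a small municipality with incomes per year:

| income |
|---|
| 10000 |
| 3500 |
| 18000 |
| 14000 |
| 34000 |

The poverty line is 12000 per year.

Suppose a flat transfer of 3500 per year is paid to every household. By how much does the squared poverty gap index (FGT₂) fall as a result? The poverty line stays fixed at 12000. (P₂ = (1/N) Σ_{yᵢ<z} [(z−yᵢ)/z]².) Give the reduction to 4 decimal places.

0.0712

Before: below the line — 3500, 10000; squared poverty gap index (FGT₂) = 0.105903.
After the 3500 transfer: below the line — 7000; squared poverty gap index (FGT₂) = 0.034722.
Reduction = 0.105903 − 0.034722 = 0.0712.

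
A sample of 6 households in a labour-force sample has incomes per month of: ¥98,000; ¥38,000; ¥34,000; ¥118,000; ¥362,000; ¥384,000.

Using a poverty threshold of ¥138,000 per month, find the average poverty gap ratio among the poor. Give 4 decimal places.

0.4783

Below the line: ¥34,000, ¥38,000, ¥98,000, ¥118,000 (q = 4 of N = 6).
Shortfall ratios (z−y)/z: 0.7536, 0.7246, 0.2899, 0.1449; sum = 1.913043.
I averages over the q = 4 poor units only: 1.913043 / 4 = 0.4783.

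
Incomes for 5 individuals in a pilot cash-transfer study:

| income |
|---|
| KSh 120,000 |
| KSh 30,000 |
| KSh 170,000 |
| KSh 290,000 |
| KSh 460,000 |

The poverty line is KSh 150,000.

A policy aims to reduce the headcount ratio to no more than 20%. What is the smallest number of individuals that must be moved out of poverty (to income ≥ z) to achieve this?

2 of the 5 individuals are poor, so H = 2/5 = 0.400.
A headcount ratio of at most 20% allows at most ⌊0.20 × 5⌋ = 1 poor individuals.
So at least 2 − 1 = 1 must be lifted.

1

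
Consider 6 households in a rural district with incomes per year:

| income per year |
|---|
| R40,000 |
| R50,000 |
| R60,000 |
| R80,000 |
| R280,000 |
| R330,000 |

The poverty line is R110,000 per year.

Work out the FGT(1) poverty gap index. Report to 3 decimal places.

0.318

Poor units: R40,000, R50,000, R60,000, R80,000 (q = 4 of N = 6).
Relative gaps: (110000−40000)/110000 = 0.6364; (110000−50000)/110000 = 0.5455; (110000−60000)/110000 = 0.4545; (110000−80000)/110000 = 0.2727.
Sum of shortfalls = 1.909091; P₁ averages over all N: 1.909091 / 6 = 0.318.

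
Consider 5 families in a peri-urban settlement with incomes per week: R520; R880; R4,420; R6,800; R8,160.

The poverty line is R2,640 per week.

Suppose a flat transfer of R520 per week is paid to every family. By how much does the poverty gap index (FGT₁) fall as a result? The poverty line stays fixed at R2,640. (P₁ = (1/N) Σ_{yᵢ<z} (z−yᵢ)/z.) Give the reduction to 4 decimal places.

0.0788

Before: below the line — R520, R880; poverty gap index (FGT₁) = 0.293939.
After the R520 transfer: below the line — R1,040, R1,400; poverty gap index (FGT₁) = 0.215152.
Reduction = 0.293939 − 0.215152 = 0.0788.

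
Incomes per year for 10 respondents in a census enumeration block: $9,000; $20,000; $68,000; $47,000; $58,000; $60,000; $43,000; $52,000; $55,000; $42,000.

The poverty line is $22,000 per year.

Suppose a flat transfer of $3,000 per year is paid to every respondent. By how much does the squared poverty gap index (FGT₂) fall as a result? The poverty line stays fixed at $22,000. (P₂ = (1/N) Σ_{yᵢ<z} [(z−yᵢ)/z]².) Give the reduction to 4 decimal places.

Before: below the line — $9,000, $20,000; squared poverty gap index (FGT₂) = 0.035744.
After the $3,000 transfer: below the line — $12,000; squared poverty gap index (FGT₂) = 0.020661.
Reduction = 0.035744 − 0.020661 = 0.0151.

0.0151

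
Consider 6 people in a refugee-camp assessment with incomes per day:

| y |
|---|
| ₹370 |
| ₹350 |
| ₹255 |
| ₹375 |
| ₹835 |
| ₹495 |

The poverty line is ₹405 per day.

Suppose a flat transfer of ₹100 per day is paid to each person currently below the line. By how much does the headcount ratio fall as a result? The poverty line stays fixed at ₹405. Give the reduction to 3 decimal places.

0.500

Before: below the line — ₹255, ₹350, ₹370, ₹375; headcount ratio = 0.66667.
After the ₹100 transfer: below the line — ₹355; headcount ratio = 0.16667.
Reduction = 0.66667 − 0.16667 = 0.500.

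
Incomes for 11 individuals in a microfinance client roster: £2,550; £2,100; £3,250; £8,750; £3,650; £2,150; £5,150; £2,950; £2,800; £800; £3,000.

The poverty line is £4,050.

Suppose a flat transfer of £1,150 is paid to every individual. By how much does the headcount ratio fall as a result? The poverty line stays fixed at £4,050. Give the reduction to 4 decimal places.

Before: below the line — £800, £2,100, £2,150, £2,550, £2,800, £2,950, £3,000, £3,250, £3,650; headcount ratio = 0.818182.
After the £1,150 transfer: below the line — £1,950, £3,250, £3,300, £3,700, £3,950; headcount ratio = 0.454545.
Reduction = 0.818182 − 0.454545 = 0.3636.

0.3636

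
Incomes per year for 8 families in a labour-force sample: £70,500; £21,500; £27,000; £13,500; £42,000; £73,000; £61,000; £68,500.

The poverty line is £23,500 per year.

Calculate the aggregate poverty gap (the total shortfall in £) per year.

Below z: £13,500, £21,500 (q = 2 of N = 8).
Individual gaps: 23500−13500 = 10000; 23500−21500 = 2000.
Aggregate gap = £12,000.

£12,000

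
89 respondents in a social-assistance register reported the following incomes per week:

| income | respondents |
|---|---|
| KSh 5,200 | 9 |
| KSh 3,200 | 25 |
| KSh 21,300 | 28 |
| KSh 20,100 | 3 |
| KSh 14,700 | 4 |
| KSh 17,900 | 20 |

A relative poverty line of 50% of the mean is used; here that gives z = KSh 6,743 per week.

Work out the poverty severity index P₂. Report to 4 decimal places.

0.0828

Below the line: 25×KSh 3,200, 9×KSh 5,200 (q = 34 of N = 89).
Shortfall ratios: (6743−3200)/6743 = 0.5254 (×25); (6743−5200)/6743 = 0.2288 (×9).
Squared: 0.2761 (×25); 0.0524 (×9).
Sum = 7.373285; P₂ = 7.373285 / 89 = 0.0828.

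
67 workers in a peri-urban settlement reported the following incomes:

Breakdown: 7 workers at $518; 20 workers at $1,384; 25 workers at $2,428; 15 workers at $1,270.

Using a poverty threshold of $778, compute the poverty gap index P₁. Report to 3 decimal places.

0.035

Below the line: 7×$518 (q = 7 of N = 67).
Normalized shortfalls: (778−518)/778 = 0.3342 (×7).
Σ = 2.339332. Dividing by the full population N = 67 gives P₁ = 0.035.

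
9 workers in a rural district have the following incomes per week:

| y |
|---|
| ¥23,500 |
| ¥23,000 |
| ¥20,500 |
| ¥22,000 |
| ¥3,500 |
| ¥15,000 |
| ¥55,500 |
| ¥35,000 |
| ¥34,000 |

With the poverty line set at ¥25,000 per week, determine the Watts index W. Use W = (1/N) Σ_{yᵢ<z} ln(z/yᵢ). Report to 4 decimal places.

Below z: ¥3,500, ¥15,000, ¥20,500, ¥22,000, ¥23,000, ¥23,500 (q = 6 of N = 9).
Log gaps: ln(25000/3500) = 1.9661; ln(25000/15000) = 0.5108; ln(25000/20500) = 0.1985; ln(25000/22000) = 0.1278; ln(25000/23000) = 0.0834; ln(25000/23500) = 0.0619.
W = 2.948480 / 9 = 0.3276.

0.3276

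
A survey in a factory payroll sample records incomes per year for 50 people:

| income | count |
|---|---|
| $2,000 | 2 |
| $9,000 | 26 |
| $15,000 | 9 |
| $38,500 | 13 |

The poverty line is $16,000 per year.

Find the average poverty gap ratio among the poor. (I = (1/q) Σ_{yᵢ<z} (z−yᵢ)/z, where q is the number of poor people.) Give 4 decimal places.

Poor units: 2×$2,000, 26×$9,000, 9×$15,000 (q = 37 of N = 50).
Shortfall ratios (z−y)/z: 0.8750 (×2), 0.4375 (×26), 0.0625 (×9); sum = 13.687500.
I averages over the q = 37 poor units only: 13.687500 / 37 = 0.3699.

0.3699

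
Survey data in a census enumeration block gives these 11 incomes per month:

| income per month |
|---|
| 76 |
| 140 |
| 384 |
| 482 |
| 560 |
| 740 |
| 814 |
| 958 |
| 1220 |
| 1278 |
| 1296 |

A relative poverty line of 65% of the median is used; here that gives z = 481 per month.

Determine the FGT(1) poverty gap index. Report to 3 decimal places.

0.159

Poor units: 76, 140, 384 (q = 3 of N = 11).
Relative gaps: (481−76)/481 = 0.8420; (481−140)/481 = 0.7089; (481−384)/481 = 0.2017.
Σ = 1.752599. Dividing by the full population N = 11 gives P₁ = 0.159.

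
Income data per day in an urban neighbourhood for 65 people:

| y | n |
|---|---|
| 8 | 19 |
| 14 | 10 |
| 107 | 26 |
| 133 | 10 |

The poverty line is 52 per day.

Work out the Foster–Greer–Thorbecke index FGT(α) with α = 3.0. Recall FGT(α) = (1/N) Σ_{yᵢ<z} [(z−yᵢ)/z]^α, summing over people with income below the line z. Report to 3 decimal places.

0.237

Poor units: 19×8, 10×14 (q = 29 of N = 65).
Gap ratios (z−y)/z: (52−8)/52 = 0.8462 (×19); (52−14)/52 = 0.7308 (×10).
Raised to α = 3.0: 0.60583 (×19); 0.39025 (×10).
Sum = 15.413177; FGT(3.0) = 15.413177 / 65 = 0.237.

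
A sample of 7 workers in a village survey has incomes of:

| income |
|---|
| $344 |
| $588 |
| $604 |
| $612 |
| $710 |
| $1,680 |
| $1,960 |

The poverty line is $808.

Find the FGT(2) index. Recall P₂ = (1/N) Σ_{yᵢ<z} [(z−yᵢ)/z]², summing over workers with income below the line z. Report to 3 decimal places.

0.077

Below z: $344, $588, $604, $612, $710 (q = 5 of N = 7).
Normalized shortfalls: (808−344)/808 = 0.5743; (808−588)/808 = 0.2723; (808−604)/808 = 0.2525; (808−612)/808 = 0.2426; (808−710)/808 = 0.1213.
Squared: 0.3298; 0.0741; 0.0637; 0.0588; 0.0147.
Sum = 0.541203; P₂ = 0.541203 / 7 = 0.077.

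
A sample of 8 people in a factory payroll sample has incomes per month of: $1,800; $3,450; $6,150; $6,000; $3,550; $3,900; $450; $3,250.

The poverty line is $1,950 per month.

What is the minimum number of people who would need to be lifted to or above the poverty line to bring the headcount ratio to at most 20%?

2 of the 8 people are poor, so H = 2/8 = 0.250.
A headcount ratio of at most 20% allows at most ⌊0.20 × 8⌋ = 1 poor people.
So at least 2 − 1 = 1 must be lifted.

1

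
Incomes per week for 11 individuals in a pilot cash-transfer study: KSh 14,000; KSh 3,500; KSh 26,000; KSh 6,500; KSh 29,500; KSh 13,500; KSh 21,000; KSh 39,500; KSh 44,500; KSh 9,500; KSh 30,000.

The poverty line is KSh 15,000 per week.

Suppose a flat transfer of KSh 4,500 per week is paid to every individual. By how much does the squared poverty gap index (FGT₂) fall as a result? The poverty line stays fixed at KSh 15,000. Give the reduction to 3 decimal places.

Before: below the line — KSh 3,500, KSh 6,500, KSh 9,500, KSh 13,500, KSh 14,000; squared poverty gap index (FGT₂) = 0.09616.
After the KSh 4,500 transfer: below the line — KSh 8,000, KSh 11,000, KSh 14,000; squared poverty gap index (FGT₂) = 0.02667.
Reduction = 0.09616 − 0.02667 = 0.069.

0.069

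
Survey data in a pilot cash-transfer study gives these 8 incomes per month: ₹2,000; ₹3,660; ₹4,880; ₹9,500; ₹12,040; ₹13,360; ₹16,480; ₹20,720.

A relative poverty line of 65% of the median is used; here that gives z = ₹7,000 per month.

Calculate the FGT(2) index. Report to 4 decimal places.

Incomes under z: ₹2,000, ₹3,660, ₹4,880 (q = 3 of N = 8).
Shortfall ratios: (7000−2000)/7000 = 0.7143; (7000−3660)/7000 = 0.4771; (7000−4880)/7000 = 0.3029.
Squared: 0.5102; 0.2277; 0.0917.
Sum = 0.829592; P₂ = 0.829592 / 8 = 0.1037.

0.1037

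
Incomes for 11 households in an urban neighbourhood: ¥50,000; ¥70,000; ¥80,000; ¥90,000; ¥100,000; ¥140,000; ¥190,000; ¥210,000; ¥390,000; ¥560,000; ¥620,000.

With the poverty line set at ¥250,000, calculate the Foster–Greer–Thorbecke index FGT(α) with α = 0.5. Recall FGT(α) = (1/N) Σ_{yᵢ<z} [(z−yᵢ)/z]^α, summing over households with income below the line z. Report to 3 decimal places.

Incomes under z: ¥50,000, ¥70,000, ¥80,000, ¥90,000, ¥100,000, ¥140,000, ¥190,000, ¥210,000 (q = 8 of N = 11).
Gap ratios (z−y)/z: (250000−50000)/250000 = 0.8000; (250000−70000)/250000 = 0.7200; (250000−80000)/250000 = 0.6800; (250000−90000)/250000 = 0.6400; (250000−100000)/250000 = 0.6000; (250000−140000)/250000 = 0.4400; (250000−190000)/250000 = 0.2400; (250000−210000)/250000 = 0.1600.
Raised to α = 0.5: 0.89443; 0.84853; 0.82462; 0.80000; 0.77460; 0.66332; 0.48990; 0.40000.
Sum = 5.695396; FGT(0.5) = 5.695396 / 11 = 0.518.

0.518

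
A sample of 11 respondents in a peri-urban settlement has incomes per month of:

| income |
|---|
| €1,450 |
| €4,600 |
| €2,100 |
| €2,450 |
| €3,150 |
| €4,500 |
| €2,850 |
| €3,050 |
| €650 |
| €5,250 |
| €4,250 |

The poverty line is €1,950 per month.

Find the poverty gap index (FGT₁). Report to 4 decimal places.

0.0839

Below z: €650, €1,450 (q = 2 of N = 11).
Gap ratios (z−y)/z: (1950−650)/1950 = 0.6667; (1950−1450)/1950 = 0.2564.
Σ = 0.923077. Dividing by the full population N = 11 gives P₁ = 0.0839.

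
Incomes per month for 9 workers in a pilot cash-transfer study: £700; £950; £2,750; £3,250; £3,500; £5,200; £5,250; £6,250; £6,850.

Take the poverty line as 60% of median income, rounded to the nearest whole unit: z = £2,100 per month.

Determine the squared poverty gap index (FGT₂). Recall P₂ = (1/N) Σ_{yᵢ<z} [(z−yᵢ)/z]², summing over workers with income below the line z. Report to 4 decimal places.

0.0827

Below z: £700, £950 (q = 2 of N = 9).
Shortfall ratios: (2100−700)/2100 = 0.6667; (2100−950)/2100 = 0.5476.
Squared: 0.4444; 0.2999.
Sum = 0.744331; P₂ = 0.744331 / 9 = 0.0827.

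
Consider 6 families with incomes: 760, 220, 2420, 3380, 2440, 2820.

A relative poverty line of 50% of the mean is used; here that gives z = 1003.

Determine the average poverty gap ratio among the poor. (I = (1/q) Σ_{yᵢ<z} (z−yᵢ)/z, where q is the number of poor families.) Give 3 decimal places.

Poor units: 220, 760 (q = 2 of N = 6).
Relative gaps: 0.7807, 0.2423; sum = 1.022931.
The income-gap ratio divides by q (the poor only): 1.022931 / 2 = 0.511.

0.511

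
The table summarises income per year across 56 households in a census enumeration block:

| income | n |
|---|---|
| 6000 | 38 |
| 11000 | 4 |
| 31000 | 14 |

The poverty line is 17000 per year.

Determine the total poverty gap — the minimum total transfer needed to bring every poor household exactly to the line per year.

Poor units: 38×6000, 4×11000 (q = 42 of N = 56).
Individual gaps: 38×(17000−6000) = 418000; 4×(17000−11000) = 24000.
Aggregate gap = 442000.

442000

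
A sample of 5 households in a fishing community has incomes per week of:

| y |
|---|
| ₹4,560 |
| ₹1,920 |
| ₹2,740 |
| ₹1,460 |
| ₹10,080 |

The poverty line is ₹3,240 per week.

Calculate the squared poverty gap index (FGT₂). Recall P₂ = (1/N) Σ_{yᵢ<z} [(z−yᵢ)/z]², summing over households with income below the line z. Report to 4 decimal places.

0.0983

Poor units: ₹1,460, ₹1,920, ₹2,740 (q = 3 of N = 5).
Shortfall ratios: (3240−1460)/3240 = 0.5494; (3240−1920)/3240 = 0.4074; (3240−2740)/3240 = 0.1543.
Squared: 0.3018; 0.1660; 0.0238.
Sum = 0.491617; P₂ = 0.491617 / 5 = 0.0983.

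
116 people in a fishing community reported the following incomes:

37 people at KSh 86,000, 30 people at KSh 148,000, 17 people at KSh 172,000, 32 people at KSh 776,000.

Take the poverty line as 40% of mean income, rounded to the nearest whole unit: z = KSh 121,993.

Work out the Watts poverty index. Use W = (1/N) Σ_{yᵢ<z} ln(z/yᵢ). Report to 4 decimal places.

0.1115

Incomes under z: 37×KSh 86,000 (q = 37 of N = 116).
ln(z/y) terms: ln(121993/86000) = 0.3496 (×37).
W = 12.935806 / 116 = 0.1115.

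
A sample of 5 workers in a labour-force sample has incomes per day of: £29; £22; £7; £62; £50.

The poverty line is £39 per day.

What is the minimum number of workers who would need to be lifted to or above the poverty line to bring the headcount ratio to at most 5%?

Currently q = 3 of N = 5 are below the line (H = 0.600).
A headcount ratio of at most 5% allows at most ⌊0.05 × 5⌋ = 0 poor workers.
So at least 3 − 0 = 3 must be lifted.

3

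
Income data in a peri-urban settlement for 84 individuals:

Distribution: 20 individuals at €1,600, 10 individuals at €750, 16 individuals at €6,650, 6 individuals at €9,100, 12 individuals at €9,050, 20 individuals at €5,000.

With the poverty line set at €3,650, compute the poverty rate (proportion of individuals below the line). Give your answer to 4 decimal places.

30 of the 84 individuals have income below €3,650.
H = 30/84 = 0.3571.

0.3571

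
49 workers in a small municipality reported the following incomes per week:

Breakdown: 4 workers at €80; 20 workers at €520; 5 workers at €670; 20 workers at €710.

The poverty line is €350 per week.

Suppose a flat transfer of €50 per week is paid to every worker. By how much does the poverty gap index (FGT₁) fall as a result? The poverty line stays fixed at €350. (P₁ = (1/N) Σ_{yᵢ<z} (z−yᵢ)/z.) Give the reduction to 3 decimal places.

Before: below the line — 4×€80; poverty gap index (FGT₁) = 0.06297.
After the €50 transfer: below the line — 4×€130; poverty gap index (FGT₁) = 0.05131.
Reduction = 0.06297 − 0.05131 = 0.012.

0.012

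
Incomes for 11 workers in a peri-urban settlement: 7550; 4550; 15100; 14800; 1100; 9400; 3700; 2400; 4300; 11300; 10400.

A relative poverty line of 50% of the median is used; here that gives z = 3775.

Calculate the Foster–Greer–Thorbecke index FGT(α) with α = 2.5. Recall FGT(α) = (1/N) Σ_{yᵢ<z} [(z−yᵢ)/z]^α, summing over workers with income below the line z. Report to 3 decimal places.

Poor units: 1100, 2400, 3700 (q = 3 of N = 11).
Normalized shortfalls: (3775−1100)/3775 = 0.7086; (3775−2400)/3775 = 0.3642; (3775−3700)/3775 = 0.0199.
Raised to α = 2.5: 0.42269; 0.08007; 0.00006.
Sum = 0.502810; FGT(2.5) = 0.502810 / 11 = 0.046.

0.046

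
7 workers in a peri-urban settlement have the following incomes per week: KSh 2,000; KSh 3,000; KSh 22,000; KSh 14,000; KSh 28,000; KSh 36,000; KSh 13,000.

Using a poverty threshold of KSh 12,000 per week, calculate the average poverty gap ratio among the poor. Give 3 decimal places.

Poor units: KSh 2,000, KSh 3,000 (q = 2 of N = 7).
Relative gaps: 0.8333, 0.7500; sum = 1.583333.
I averages over the q = 2 poor units only: 1.583333 / 2 = 0.792.

0.792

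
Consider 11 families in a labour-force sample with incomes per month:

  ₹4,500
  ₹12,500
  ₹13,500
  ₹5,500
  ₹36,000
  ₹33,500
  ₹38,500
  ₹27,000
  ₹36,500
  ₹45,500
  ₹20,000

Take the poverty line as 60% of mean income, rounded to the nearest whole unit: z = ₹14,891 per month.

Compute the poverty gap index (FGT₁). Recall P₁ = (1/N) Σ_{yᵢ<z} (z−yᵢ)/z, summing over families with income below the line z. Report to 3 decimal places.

0.144

Incomes under z: ₹4,500, ₹5,500, ₹12,500, ₹13,500 (q = 4 of N = 11).
Gap ratios (z−y)/z: (14891−4500)/14891 = 0.6978; (14891−5500)/14891 = 0.6306; (14891−12500)/14891 = 0.1606; (14891−13500)/14891 = 0.0934.
Σ = 1.582432. Dividing by the full population N = 11 gives P₁ = 0.144.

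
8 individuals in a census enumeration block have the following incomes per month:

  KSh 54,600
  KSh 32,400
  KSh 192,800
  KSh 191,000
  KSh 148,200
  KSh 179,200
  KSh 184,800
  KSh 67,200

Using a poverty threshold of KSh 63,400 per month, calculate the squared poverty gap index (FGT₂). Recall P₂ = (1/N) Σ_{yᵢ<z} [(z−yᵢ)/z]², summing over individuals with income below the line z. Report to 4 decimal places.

0.0323

Poor units: KSh 32,400, KSh 54,600 (q = 2 of N = 8).
Gap ratios (z−y)/z: (63400−32400)/63400 = 0.4890; (63400−54600)/63400 = 0.1388.
Squared: 0.2391; 0.0193.
Sum = 0.258347; P₂ = 0.258347 / 8 = 0.0323.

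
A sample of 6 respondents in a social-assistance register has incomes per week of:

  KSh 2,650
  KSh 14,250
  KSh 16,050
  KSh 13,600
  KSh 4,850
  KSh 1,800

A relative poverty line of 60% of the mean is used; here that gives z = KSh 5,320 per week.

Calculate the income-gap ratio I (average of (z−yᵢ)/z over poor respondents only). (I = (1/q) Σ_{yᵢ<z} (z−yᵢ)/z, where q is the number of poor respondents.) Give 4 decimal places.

Incomes under z: KSh 1,800, KSh 2,650, KSh 4,850 (q = 3 of N = 6).
Shortfall ratios (z−y)/z: 0.6617, 0.5019, 0.0883; sum = 1.251880.
The income-gap ratio divides by q (the poor only): 1.251880 / 3 = 0.4173.

0.4173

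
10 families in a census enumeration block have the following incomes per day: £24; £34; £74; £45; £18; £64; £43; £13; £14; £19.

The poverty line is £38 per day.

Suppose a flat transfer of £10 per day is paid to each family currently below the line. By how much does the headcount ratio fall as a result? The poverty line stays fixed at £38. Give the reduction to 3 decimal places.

Before: below the line — £13, £14, £18, £19, £24, £34; headcount ratio = 0.60000.
After the £10 transfer: below the line — £23, £24, £28, £29, £34; headcount ratio = 0.50000.
Reduction = 0.60000 − 0.50000 = 0.100.

0.100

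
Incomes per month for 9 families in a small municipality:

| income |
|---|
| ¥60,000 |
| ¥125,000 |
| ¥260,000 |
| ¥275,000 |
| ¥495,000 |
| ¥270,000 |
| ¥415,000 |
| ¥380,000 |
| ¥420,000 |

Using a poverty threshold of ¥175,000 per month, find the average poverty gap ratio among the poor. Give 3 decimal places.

0.471

Below the line: ¥60,000, ¥125,000 (q = 2 of N = 9).
Relative gaps: 0.6571, 0.2857; sum = 0.942857.
The income-gap ratio divides by q (the poor only): 0.942857 / 2 = 0.471.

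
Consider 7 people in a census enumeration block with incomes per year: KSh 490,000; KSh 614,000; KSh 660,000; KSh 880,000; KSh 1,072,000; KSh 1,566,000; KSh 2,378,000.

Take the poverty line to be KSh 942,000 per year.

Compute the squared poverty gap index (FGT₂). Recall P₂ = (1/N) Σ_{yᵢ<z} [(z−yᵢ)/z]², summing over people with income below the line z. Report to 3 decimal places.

0.064

Below z: KSh 490,000, KSh 614,000, KSh 660,000, KSh 880,000 (q = 4 of N = 7).
Normalized shortfalls: (942000−490000)/942000 = 0.4798; (942000−614000)/942000 = 0.3482; (942000−660000)/942000 = 0.2994; (942000−880000)/942000 = 0.0658.
Squared: 0.2302; 0.1212; 0.0896; 0.0043.
Sum = 0.445427; P₂ = 0.445427 / 7 = 0.064.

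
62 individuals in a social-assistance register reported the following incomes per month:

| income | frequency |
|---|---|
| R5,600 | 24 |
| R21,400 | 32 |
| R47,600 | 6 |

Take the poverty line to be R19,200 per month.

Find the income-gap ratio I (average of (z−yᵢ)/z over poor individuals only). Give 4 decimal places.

0.7083

Incomes under z: 24×R5,600 (q = 24 of N = 62).
Relative gaps: 0.7083 (×24); sum = 17.000000.
The income-gap ratio divides by q (the poor only): 17.000000 / 24 = 0.7083.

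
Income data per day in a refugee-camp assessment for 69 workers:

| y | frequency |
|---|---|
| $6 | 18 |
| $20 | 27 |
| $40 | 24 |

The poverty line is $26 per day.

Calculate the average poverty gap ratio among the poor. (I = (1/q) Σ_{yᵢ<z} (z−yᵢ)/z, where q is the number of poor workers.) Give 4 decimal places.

0.4462

Below the line: 18×$6, 27×$20 (q = 45 of N = 69).
Relative gaps: 0.7692 (×18), 0.2308 (×27); sum = 20.076923.
The income-gap ratio divides by q (the poor only): 20.076923 / 45 = 0.4462.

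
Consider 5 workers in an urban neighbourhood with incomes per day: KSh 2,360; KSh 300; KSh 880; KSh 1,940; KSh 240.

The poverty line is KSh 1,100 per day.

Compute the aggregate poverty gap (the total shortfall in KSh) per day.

KSh 1,880

Incomes under z: KSh 240, KSh 300, KSh 880 (q = 3 of N = 5).
Individual gaps: 1100−240 = 860; 1100−300 = 800; 1100−880 = 220.
Aggregate gap = KSh 1,880.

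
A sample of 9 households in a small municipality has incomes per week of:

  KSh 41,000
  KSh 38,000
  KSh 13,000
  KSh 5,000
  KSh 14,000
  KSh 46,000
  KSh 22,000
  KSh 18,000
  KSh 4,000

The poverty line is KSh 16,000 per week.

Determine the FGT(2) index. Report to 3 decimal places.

0.121

Below the line: KSh 4,000, KSh 5,000, KSh 13,000, KSh 14,000 (q = 4 of N = 9).
Gap ratios (z−y)/z: (16000−4000)/16000 = 0.7500; (16000−5000)/16000 = 0.6875; (16000−13000)/16000 = 0.1875; (16000−14000)/16000 = 0.1250.
Squared: 0.5625; 0.4727; 0.0352; 0.0156.
Sum = 1.085938; P₂ = 1.085938 / 9 = 0.121.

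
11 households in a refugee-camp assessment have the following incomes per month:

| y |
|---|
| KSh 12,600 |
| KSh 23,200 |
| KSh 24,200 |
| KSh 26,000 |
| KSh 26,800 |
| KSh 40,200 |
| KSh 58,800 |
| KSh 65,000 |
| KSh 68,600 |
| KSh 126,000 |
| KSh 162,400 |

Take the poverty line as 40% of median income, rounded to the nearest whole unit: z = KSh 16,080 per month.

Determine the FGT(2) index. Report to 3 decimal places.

Poor units: KSh 12,600 (q = 1 of N = 11).
Shortfall ratios: (16080−12600)/16080 = 0.2164.
Squared: 0.0468.
Sum = 0.046837; P₂ = 0.046837 / 11 = 0.004.

0.004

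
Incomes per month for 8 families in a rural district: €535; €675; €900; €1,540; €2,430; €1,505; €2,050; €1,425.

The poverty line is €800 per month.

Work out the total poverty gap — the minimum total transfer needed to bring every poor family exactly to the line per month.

€390

Poor units: €535, €675 (q = 2 of N = 8).
Individual gaps: 800−535 = 265; 800−675 = 125.
Aggregate gap = €390.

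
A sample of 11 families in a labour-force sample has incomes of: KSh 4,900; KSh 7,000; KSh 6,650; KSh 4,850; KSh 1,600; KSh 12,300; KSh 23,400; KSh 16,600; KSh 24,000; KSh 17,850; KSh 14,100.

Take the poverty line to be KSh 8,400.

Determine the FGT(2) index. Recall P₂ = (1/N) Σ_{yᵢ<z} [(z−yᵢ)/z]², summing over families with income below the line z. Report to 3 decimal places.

0.098

Below z: KSh 1,600, KSh 4,850, KSh 4,900, KSh 6,650, KSh 7,000 (q = 5 of N = 11).
Shortfall ratios: (8400−1600)/8400 = 0.8095; (8400−4850)/8400 = 0.4226; (8400−4900)/8400 = 0.4167; (8400−6650)/8400 = 0.2083; (8400−7000)/8400 = 0.1667.
Squared: 0.6553; 0.1786; 0.1736; 0.0434; 0.0278.
Sum = 1.078727; P₂ = 1.078727 / 11 = 0.098.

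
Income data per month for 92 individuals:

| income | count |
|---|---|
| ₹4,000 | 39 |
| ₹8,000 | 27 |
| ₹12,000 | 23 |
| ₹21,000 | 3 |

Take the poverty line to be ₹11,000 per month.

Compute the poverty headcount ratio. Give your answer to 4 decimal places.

66 of the 92 individuals have income below ₹11,000.
H = 66/92 = 0.7174.

0.7174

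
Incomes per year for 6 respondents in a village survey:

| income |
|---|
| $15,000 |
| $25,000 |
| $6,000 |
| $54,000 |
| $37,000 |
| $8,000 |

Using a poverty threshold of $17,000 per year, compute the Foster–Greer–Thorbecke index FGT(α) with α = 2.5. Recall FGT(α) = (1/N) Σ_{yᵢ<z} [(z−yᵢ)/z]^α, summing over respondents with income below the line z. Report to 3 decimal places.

0.091

Below the line: $6,000, $8,000, $15,000 (q = 3 of N = 6).
Gap ratios (z−y)/z: (17000−6000)/17000 = 0.6471; (17000−8000)/17000 = 0.5294; (17000−15000)/17000 = 0.1176.
Raised to α = 2.5: 0.33679; 0.20393; 0.00475.
Sum = 0.545469; FGT(2.5) = 0.545469 / 6 = 0.091.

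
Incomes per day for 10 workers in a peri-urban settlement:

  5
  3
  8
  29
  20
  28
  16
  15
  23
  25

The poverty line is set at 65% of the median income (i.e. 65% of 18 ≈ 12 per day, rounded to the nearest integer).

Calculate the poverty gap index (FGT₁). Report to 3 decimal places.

Poor units: 3, 5, 8 (q = 3 of N = 10).
Shortfall ratios: (12−3)/12 = 0.7500; (12−5)/12 = 0.5833; (12−8)/12 = 0.3333.
Σ = 1.666667. Dividing by the full population N = 10 gives P₁ = 0.167.

0.167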